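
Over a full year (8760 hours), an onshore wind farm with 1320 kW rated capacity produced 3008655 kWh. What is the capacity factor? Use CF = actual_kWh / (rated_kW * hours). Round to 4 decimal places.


Capacity factor = actual output / maximum possible output
Maximum possible = rated * hours = 1320 * 8760 = 11563200 kWh
CF = 3008655 / 11563200
CF = 0.2602

0.2602


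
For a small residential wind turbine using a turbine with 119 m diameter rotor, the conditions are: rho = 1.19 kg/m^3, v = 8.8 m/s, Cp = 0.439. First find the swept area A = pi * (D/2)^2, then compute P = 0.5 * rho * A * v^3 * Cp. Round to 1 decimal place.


Step 1 -- Compute swept area:
  A = pi * (D/2)^2 = pi * (119/2)^2 = 11122.02 m^2
Step 2 -- Apply wind power equation:
  P = 0.5 * rho * A * v^3 * Cp
  v^3 = 8.8^3 = 681.472
  P = 0.5 * 1.19 * 11122.02 * 681.472 * 0.439
  P = 1979763.5 W

1979763.5


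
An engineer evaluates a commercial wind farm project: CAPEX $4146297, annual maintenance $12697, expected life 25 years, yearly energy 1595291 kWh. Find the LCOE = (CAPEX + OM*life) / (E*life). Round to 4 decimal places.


Total cost = CAPEX + OM * lifetime = 4146297 + 12697 * 25 = 4146297 + 317425 = 4463722
Total generation = annual * lifetime = 1595291 * 25 = 39882275 kWh
LCOE = 4463722 / 39882275
LCOE = 0.1119 $/kWh

0.1119


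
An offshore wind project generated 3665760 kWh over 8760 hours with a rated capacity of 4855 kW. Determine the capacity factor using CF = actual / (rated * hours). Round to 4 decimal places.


Capacity factor = actual output / maximum possible output
Maximum possible = rated * hours = 4855 * 8760 = 42529800 kWh
CF = 3665760 / 42529800
CF = 0.0862

0.0862


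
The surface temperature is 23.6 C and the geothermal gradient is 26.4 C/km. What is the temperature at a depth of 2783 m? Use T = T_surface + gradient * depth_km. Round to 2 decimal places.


Convert depth to km: 2783 / 1000 = 2.783 km
Temperature increase = gradient * depth_km = 26.4 * 2.783 = 73.47 C
Temperature at depth = T_surface + delta_T = 23.6 + 73.47
T = 97.07 C

97.07


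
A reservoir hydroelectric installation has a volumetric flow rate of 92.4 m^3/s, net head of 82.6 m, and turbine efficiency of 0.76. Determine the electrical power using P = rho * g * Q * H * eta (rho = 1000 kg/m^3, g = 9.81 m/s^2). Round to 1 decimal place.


Apply the hydropower formula P = rho * g * Q * H * eta
rho * g = 1000 * 9.81 = 9810.0
P = 9810.0 * 92.4 * 82.6 * 0.76
P = 56902928.5 W

56902928.5


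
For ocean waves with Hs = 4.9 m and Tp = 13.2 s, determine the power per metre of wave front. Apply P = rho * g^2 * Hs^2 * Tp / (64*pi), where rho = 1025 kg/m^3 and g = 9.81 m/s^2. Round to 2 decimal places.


Apply wave power formula:
  g^2 = 9.81^2 = 96.2361
  Hs^2 = 4.9^2 = 24.01
  Numerator = rho * g^2 * Hs^2 * Tp = 1025 * 96.2361 * 24.01 * 13.2 = 31262807.14
  Denominator = 64 * pi = 201.0619
  P = 31262807.14 / 201.0619 = 155488.45 W/m

155488.45


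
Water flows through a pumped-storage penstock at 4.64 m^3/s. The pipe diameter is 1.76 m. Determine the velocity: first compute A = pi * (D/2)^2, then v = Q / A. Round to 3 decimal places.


Compute pipe cross-sectional area:
  A = pi * (D/2)^2 = pi * (1.76/2)^2 = 2.4328 m^2
Calculate velocity:
  v = Q / A = 4.64 / 2.4328
  v = 1.907 m/s

1.907


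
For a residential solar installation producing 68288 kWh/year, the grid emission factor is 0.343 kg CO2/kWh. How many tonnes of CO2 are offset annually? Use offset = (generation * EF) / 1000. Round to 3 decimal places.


CO2 offset in kg = generation * emission_factor
CO2 offset = 68288 * 0.343 = 23422.78 kg
Convert to tonnes:
  CO2 offset = 23422.78 / 1000 = 23.423 tonnes

23.423


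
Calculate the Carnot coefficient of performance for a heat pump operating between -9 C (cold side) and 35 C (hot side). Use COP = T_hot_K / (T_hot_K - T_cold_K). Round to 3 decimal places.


Convert to Kelvin:
  T_hot = 35 + 273.15 = 308.15 K
  T_cold = -9 + 273.15 = 264.15 K
Apply Carnot COP formula:
  COP = T_hot_K / (T_hot_K - T_cold_K) = 308.15 / 44.0
  COP = 7.003

7.003


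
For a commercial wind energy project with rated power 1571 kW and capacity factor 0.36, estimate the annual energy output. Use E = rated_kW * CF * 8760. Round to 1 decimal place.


Annual energy = rated_kW * capacity_factor * hours_per_year
Given: P_rated = 1571 kW, CF = 0.36, hours = 8760
E = 1571 * 0.36 * 8760
E = 4954305.6 kWh

4954305.6


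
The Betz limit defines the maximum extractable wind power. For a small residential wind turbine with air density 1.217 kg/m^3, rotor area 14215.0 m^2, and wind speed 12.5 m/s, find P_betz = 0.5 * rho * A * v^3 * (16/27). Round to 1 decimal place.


The Betz coefficient Cp_max = 16/27 = 0.5926
v^3 = 12.5^3 = 1953.125
P_betz = 0.5 * rho * A * v^3 * Cp_max
P_betz = 0.5 * 1.217 * 14215.0 * 1953.125 * 0.5926
P_betz = 10011374.4 W

10011374.4


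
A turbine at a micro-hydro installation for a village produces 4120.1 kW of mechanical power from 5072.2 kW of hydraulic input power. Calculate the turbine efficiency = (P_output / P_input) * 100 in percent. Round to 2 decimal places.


Turbine efficiency = (output power / input power) * 100
eta = (4120.1 / 5072.2) * 100
eta = 81.23%

81.23


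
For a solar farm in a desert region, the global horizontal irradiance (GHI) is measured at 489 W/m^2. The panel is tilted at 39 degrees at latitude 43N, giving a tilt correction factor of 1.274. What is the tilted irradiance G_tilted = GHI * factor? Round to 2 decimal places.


Identify the given values:
  GHI = 489 W/m^2, tilt correction factor = 1.274
Apply the formula G_tilted = GHI * factor:
  G_tilted = 489 * 1.274
  G_tilted = 622.99 W/m^2

622.99


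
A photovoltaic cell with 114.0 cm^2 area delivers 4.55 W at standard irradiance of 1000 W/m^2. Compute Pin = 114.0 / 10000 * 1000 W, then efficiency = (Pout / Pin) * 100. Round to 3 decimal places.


First compute the input power:
  Pin = area_cm2 / 10000 * G = 114.0 / 10000 * 1000 = 11.4 W
Then compute efficiency:
  Efficiency = (Pout / Pin) * 100 = (4.55 / 11.4) * 100
  Efficiency = 39.912%

39.912


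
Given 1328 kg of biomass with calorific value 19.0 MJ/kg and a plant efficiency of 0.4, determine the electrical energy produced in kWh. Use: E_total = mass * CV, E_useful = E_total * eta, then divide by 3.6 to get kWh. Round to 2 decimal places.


Total energy = mass * CV = 1328 * 19.0 = 25232.0 MJ
Useful energy = total * eta = 25232.0 * 0.4 = 10092.8 MJ
Convert to kWh: 10092.8 / 3.6
Useful energy = 2803.56 kWh

2803.56


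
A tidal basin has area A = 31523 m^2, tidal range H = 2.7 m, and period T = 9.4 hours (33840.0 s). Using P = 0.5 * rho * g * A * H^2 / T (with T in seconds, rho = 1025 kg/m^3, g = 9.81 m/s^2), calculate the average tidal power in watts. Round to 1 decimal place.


Convert period to seconds: T = 9.4 * 3600 = 33840.0 s
H^2 = 2.7^2 = 7.29
P = 0.5 * rho * g * A * H^2 / T
P = 0.5 * 1025 * 9.81 * 31523 * 7.29 / 33840.0
P = 34141.9 W

34141.9


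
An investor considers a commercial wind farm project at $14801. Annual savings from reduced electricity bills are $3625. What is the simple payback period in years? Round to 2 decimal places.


Simple payback period = initial cost / annual savings
Payback = 14801 / 3625
Payback = 4.08 years

4.08


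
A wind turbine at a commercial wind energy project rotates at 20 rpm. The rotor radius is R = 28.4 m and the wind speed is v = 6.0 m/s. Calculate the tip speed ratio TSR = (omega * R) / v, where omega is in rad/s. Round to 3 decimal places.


Convert rotational speed to rad/s:
  omega = 20 * 2 * pi / 60 = 2.0944 rad/s
Compute tip speed:
  v_tip = omega * R = 2.0944 * 28.4 = 59.481 m/s
Tip speed ratio:
  TSR = v_tip / v_wind = 59.481 / 6.0 = 9.913

9.913


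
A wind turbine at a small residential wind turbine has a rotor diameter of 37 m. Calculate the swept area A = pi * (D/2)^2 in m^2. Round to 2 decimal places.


Compute the rotor radius:
  r = D / 2 = 37 / 2 = 18.5 m
Calculate swept area:
  A = pi * r^2 = pi * 18.5^2
  A = 1075.21 m^2

1075.21


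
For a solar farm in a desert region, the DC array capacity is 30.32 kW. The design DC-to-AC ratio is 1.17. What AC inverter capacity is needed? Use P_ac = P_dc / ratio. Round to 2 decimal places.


The inverter AC capacity is determined by the DC/AC ratio.
Given: P_dc = 30.32 kW, DC/AC ratio = 1.17
P_ac = P_dc / ratio = 30.32 / 1.17
P_ac = 25.91 kW

25.91


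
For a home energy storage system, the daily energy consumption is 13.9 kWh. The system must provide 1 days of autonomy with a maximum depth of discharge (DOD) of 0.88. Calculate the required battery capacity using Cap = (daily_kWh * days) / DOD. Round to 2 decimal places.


Total energy needed = daily * days = 13.9 * 1 = 13.9 kWh
Account for depth of discharge:
  Cap = total_energy / DOD = 13.9 / 0.88
  Cap = 15.80 kWh

15.80


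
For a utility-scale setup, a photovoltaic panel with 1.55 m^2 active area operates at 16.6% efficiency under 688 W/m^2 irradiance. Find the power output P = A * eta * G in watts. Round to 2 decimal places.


Use the solar power formula P = A * eta * G.
Given: A = 1.55 m^2, eta = 0.166, G = 688 W/m^2
P = 1.55 * 0.166 * 688
P = 177.02 W

177.02


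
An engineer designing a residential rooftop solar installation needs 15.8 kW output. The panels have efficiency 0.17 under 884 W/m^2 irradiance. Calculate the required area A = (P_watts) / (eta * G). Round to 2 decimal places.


Convert target power to watts: P = 15.8 * 1000 = 15800.0 W
Compute denominator: eta * G = 0.17 * 884 = 150.28
Required area A = P / (eta * G) = 15800.0 / 150.28
A = 105.14 m^2

105.14


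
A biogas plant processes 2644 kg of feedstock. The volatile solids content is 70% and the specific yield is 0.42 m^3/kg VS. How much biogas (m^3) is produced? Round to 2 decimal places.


Compute volatile solids:
  VS = mass * VS_fraction = 2644 * 0.7 = 1850.8 kg
Calculate biogas volume:
  Biogas = VS * specific_yield = 1850.8 * 0.42
  Biogas = 777.34 m^3

777.34


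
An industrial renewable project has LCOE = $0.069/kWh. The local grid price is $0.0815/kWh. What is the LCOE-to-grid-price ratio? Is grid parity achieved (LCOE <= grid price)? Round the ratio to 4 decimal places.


Compare LCOE to grid price:
  LCOE = $0.069/kWh, Grid price = $0.0815/kWh
  Ratio = LCOE / grid_price = 0.069 / 0.0815 = 0.8466
  Grid parity achieved (ratio <= 1)? yes

0.8466


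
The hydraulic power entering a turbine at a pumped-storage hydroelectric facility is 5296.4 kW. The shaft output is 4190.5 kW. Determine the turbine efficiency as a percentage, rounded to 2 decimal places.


Turbine efficiency = (output power / input power) * 100
eta = (4190.5 / 5296.4) * 100
eta = 79.12%

79.12


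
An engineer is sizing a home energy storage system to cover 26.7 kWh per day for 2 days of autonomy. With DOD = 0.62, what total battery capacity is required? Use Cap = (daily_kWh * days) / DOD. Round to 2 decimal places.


Total energy needed = daily * days = 26.7 * 2 = 53.4 kWh
Account for depth of discharge:
  Cap = total_energy / DOD = 53.4 / 0.62
  Cap = 86.13 kWh

86.13


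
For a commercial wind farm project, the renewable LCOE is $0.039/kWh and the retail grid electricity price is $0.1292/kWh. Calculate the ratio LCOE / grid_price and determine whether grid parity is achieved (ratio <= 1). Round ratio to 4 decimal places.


Compare LCOE to grid price:
  LCOE = $0.039/kWh, Grid price = $0.1292/kWh
  Ratio = LCOE / grid_price = 0.039 / 0.1292 = 0.3019
  Grid parity achieved (ratio <= 1)? yes

0.3019


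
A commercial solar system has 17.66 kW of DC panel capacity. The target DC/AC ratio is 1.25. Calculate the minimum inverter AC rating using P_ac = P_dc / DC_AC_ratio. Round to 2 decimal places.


The inverter AC capacity is determined by the DC/AC ratio.
Given: P_dc = 17.66 kW, DC/AC ratio = 1.25
P_ac = P_dc / ratio = 17.66 / 1.25
P_ac = 14.13 kW

14.13


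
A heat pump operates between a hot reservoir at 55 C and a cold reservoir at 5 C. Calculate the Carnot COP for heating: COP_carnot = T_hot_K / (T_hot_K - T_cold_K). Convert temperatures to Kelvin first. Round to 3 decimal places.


Convert to Kelvin:
  T_hot = 55 + 273.15 = 328.15 K
  T_cold = 5 + 273.15 = 278.15 K
Apply Carnot COP formula:
  COP = T_hot_K / (T_hot_K - T_cold_K) = 328.15 / 50.0
  COP = 6.563

6.563


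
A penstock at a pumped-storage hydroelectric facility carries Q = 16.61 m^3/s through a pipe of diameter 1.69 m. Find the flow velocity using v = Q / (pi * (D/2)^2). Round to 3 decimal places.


Compute pipe cross-sectional area:
  A = pi * (D/2)^2 = pi * (1.69/2)^2 = 2.2432 m^2
Calculate velocity:
  v = Q / A = 16.61 / 2.2432
  v = 7.405 m/s

7.405


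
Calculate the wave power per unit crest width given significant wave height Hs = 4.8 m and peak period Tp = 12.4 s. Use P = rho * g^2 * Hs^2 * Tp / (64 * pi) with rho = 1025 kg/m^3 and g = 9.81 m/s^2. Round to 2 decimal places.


Apply wave power formula:
  g^2 = 9.81^2 = 96.2361
  Hs^2 = 4.8^2 = 23.04
  Numerator = rho * g^2 * Hs^2 * Tp = 1025 * 96.2361 * 23.04 * 12.4 = 28181625.55
  Denominator = 64 * pi = 201.0619
  P = 28181625.55 / 201.0619 = 140163.91 W/m

140163.91


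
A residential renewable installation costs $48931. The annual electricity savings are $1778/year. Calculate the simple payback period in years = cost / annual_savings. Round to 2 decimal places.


Simple payback period = initial cost / annual savings
Payback = 48931 / 1778
Payback = 27.52 years

27.52


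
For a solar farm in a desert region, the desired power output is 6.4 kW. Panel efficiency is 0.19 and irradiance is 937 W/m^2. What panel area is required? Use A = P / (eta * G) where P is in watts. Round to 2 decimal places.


Convert target power to watts: P = 6.4 * 1000 = 6400.0 W
Compute denominator: eta * G = 0.19 * 937 = 178.03
Required area A = P / (eta * G) = 6400.0 / 178.03
A = 35.95 m^2

35.95


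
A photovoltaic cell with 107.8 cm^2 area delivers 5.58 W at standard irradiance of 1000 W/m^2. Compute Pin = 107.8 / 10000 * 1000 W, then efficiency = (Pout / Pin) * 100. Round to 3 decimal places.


First compute the input power:
  Pin = area_cm2 / 10000 * G = 107.8 / 10000 * 1000 = 10.78 W
Then compute efficiency:
  Efficiency = (Pout / Pin) * 100 = (5.58 / 10.78) * 100
  Efficiency = 51.763%

51.763


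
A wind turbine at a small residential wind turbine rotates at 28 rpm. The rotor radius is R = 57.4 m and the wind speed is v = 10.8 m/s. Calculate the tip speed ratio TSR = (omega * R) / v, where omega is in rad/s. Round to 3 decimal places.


Convert rotational speed to rad/s:
  omega = 28 * 2 * pi / 60 = 2.9322 rad/s
Compute tip speed:
  v_tip = omega * R = 2.9322 * 57.4 = 168.306 m/s
Tip speed ratio:
  TSR = v_tip / v_wind = 168.306 / 10.8 = 15.584

15.584


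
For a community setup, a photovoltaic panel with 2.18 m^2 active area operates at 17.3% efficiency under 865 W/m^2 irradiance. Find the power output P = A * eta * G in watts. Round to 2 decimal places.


Use the solar power formula P = A * eta * G.
Given: A = 2.18 m^2, eta = 0.173, G = 865 W/m^2
P = 2.18 * 0.173 * 865
P = 326.23 W

326.23


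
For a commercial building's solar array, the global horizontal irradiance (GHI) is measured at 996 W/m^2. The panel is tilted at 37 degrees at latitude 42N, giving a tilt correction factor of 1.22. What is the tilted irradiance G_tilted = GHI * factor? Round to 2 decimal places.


Identify the given values:
  GHI = 996 W/m^2, tilt correction factor = 1.22
Apply the formula G_tilted = GHI * factor:
  G_tilted = 996 * 1.22
  G_tilted = 1215.12 W/m^2

1215.12


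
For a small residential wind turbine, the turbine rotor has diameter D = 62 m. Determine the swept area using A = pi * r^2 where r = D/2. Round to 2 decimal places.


Compute the rotor radius:
  r = D / 2 = 62 / 2 = 31.0 m
Calculate swept area:
  A = pi * r^2 = pi * 31.0^2
  A = 3019.07 m^2

3019.07


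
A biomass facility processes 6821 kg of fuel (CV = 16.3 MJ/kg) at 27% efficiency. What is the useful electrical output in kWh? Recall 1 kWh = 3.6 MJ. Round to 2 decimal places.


Total energy = mass * CV = 6821 * 16.3 = 111182.3 MJ
Useful energy = total * eta = 111182.3 * 0.27 = 30019.22 MJ
Convert to kWh: 30019.22 / 3.6
Useful energy = 8338.67 kWh

8338.67


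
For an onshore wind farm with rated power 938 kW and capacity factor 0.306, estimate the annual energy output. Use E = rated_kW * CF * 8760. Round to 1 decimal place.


Annual energy = rated_kW * capacity_factor * hours_per_year
Given: P_rated = 938 kW, CF = 0.306, hours = 8760
E = 938 * 0.306 * 8760
E = 2514365.3 kWh

2514365.3


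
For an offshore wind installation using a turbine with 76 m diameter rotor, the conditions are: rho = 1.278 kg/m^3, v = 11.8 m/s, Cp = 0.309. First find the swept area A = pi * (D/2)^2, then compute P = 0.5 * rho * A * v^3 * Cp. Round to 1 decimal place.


Step 1 -- Compute swept area:
  A = pi * (D/2)^2 = pi * (76/2)^2 = 4536.46 m^2
Step 2 -- Apply wind power equation:
  P = 0.5 * rho * A * v^3 * Cp
  v^3 = 11.8^3 = 1643.032
  P = 0.5 * 1.278 * 4536.46 * 1643.032 * 0.309
  P = 1471710.6 W

1471710.6


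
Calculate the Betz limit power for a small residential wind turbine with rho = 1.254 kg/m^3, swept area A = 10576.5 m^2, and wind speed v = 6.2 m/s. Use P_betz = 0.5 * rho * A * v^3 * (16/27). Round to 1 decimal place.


The Betz coefficient Cp_max = 16/27 = 0.5926
v^3 = 6.2^3 = 238.328
P_betz = 0.5 * rho * A * v^3 * Cp_max
P_betz = 0.5 * 1.254 * 10576.5 * 238.328 * 0.5926
P_betz = 936571.2 W

936571.2


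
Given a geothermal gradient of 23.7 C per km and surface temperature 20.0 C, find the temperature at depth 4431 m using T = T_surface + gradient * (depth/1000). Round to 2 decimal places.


Convert depth to km: 4431 / 1000 = 4.431 km
Temperature increase = gradient * depth_km = 23.7 * 4.431 = 105.01 C
Temperature at depth = T_surface + delta_T = 20.0 + 105.01
T = 125.01 C

125.01


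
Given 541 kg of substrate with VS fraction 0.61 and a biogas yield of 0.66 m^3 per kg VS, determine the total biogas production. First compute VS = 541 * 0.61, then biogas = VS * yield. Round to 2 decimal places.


Compute volatile solids:
  VS = mass * VS_fraction = 541 * 0.61 = 330.01 kg
Calculate biogas volume:
  Biogas = VS * specific_yield = 330.01 * 0.66
  Biogas = 217.81 m^3

217.81


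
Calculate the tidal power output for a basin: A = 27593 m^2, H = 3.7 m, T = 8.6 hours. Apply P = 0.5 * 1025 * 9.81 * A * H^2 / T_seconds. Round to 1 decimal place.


Convert period to seconds: T = 8.6 * 3600 = 30960.0 s
H^2 = 3.7^2 = 13.69
P = 0.5 * rho * g * A * H^2 / T
P = 0.5 * 1025 * 9.81 * 27593 * 13.69 / 30960.0
P = 61342.9 W

61342.9


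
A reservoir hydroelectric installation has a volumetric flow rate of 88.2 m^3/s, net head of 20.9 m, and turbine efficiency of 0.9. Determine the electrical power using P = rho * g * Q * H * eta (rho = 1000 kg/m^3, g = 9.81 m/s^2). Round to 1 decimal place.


Apply the hydropower formula P = rho * g * Q * H * eta
rho * g = 1000 * 9.81 = 9810.0
P = 9810.0 * 88.2 * 20.9 * 0.9
P = 16275202.0 W

16275202.0


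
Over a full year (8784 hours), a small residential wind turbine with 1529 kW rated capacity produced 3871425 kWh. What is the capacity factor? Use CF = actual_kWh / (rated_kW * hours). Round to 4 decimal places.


Capacity factor = actual output / maximum possible output
Maximum possible = rated * hours = 1529 * 8784 = 13430736 kWh
CF = 3871425 / 13430736
CF = 0.2883

0.2883


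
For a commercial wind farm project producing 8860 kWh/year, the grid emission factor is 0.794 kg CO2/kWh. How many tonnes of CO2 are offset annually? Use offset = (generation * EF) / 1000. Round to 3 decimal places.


CO2 offset in kg = generation * emission_factor
CO2 offset = 8860 * 0.794 = 7034.84 kg
Convert to tonnes:
  CO2 offset = 7034.84 / 1000 = 7.035 tonnes

7.035


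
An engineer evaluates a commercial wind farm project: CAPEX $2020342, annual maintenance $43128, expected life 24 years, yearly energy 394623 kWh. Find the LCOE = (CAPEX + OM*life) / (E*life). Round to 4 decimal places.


Total cost = CAPEX + OM * lifetime = 2020342 + 43128 * 24 = 2020342 + 1035072 = 3055414
Total generation = annual * lifetime = 394623 * 24 = 9470952 kWh
LCOE = 3055414 / 9470952
LCOE = 0.3226 $/kWh

0.3226


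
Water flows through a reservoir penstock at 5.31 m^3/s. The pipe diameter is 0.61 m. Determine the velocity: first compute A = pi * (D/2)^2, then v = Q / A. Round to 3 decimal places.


Compute pipe cross-sectional area:
  A = pi * (D/2)^2 = pi * (0.61/2)^2 = 0.2922 m^2
Calculate velocity:
  v = Q / A = 5.31 / 0.2922
  v = 18.170 m/s

18.170


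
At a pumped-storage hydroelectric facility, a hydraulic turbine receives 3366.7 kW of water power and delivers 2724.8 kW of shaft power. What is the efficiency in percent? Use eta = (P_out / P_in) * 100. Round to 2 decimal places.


Turbine efficiency = (output power / input power) * 100
eta = (2724.8 / 3366.7) * 100
eta = 80.93%

80.93


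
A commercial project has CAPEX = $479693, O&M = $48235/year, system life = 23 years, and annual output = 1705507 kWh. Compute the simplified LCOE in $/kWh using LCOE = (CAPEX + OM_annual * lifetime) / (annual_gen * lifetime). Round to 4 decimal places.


Total cost = CAPEX + OM * lifetime = 479693 + 48235 * 23 = 479693 + 1109405 = 1589098
Total generation = annual * lifetime = 1705507 * 23 = 39226661 kWh
LCOE = 1589098 / 39226661
LCOE = 0.0405 $/kWh

0.0405


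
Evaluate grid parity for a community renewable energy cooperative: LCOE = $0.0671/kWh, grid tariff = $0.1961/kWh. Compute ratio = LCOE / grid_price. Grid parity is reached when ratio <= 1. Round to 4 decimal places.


Compare LCOE to grid price:
  LCOE = $0.0671/kWh, Grid price = $0.1961/kWh
  Ratio = LCOE / grid_price = 0.0671 / 0.1961 = 0.3422
  Grid parity achieved (ratio <= 1)? yes

0.3422


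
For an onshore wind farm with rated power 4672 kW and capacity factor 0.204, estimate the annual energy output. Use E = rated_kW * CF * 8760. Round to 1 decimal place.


Annual energy = rated_kW * capacity_factor * hours_per_year
Given: P_rated = 4672 kW, CF = 0.204, hours = 8760
E = 4672 * 0.204 * 8760
E = 8349050.9 kWh

8349050.9


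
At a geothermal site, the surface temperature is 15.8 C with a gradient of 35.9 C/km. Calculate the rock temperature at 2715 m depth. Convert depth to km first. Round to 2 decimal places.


Convert depth to km: 2715 / 1000 = 2.715 km
Temperature increase = gradient * depth_km = 35.9 * 2.715 = 97.47 C
Temperature at depth = T_surface + delta_T = 15.8 + 97.47
T = 113.27 C

113.27


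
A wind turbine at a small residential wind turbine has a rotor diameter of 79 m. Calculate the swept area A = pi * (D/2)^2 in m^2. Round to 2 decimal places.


Compute the rotor radius:
  r = D / 2 = 79 / 2 = 39.5 m
Calculate swept area:
  A = pi * r^2 = pi * 39.5^2
  A = 4901.67 m^2

4901.67


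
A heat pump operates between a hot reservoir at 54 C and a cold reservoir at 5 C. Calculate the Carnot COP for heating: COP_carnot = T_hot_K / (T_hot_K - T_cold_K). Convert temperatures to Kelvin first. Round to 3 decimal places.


Convert to Kelvin:
  T_hot = 54 + 273.15 = 327.15 K
  T_cold = 5 + 273.15 = 278.15 K
Apply Carnot COP formula:
  COP = T_hot_K / (T_hot_K - T_cold_K) = 327.15 / 49.0
  COP = 6.677

6.677


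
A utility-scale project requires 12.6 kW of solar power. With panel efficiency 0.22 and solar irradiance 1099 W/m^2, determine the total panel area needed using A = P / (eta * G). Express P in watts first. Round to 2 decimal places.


Convert target power to watts: P = 12.6 * 1000 = 12600.0 W
Compute denominator: eta * G = 0.22 * 1099 = 241.78
Required area A = P / (eta * G) = 12600.0 / 241.78
A = 52.11 m^2

52.11


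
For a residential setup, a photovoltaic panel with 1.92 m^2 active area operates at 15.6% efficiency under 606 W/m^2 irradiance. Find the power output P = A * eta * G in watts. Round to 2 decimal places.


Use the solar power formula P = A * eta * G.
Given: A = 1.92 m^2, eta = 0.156, G = 606 W/m^2
P = 1.92 * 0.156 * 606
P = 181.51 W

181.51


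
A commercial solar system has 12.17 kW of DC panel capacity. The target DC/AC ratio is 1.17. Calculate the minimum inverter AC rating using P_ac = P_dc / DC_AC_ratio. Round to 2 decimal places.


The inverter AC capacity is determined by the DC/AC ratio.
Given: P_dc = 12.17 kW, DC/AC ratio = 1.17
P_ac = P_dc / ratio = 12.17 / 1.17
P_ac = 10.40 kW

10.40


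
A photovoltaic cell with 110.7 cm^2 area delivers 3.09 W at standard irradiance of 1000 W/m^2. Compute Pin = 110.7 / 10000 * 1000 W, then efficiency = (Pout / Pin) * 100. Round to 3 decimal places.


First compute the input power:
  Pin = area_cm2 / 10000 * G = 110.7 / 10000 * 1000 = 11.07 W
Then compute efficiency:
  Efficiency = (Pout / Pin) * 100 = (3.09 / 11.07) * 100
  Efficiency = 27.913%

27.913


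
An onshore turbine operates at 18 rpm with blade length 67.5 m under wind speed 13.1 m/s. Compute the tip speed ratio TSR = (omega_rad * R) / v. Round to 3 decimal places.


Convert rotational speed to rad/s:
  omega = 18 * 2 * pi / 60 = 1.885 rad/s
Compute tip speed:
  v_tip = omega * R = 1.885 * 67.5 = 127.235 m/s
Tip speed ratio:
  TSR = v_tip / v_wind = 127.235 / 13.1 = 9.713

9.713


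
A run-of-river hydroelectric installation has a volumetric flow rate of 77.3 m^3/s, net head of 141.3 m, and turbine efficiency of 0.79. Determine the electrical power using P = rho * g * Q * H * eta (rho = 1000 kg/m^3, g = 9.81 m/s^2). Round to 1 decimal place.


Apply the hydropower formula P = rho * g * Q * H * eta
rho * g = 1000 * 9.81 = 9810.0
P = 9810.0 * 77.3 * 141.3 * 0.79
P = 84648205.3 W

84648205.3


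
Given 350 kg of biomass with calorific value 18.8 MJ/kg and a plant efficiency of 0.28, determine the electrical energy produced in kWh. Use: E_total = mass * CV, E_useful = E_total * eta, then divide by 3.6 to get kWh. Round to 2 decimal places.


Total energy = mass * CV = 350 * 18.8 = 6580.0 MJ
Useful energy = total * eta = 6580.0 * 0.28 = 1842.4 MJ
Convert to kWh: 1842.4 / 3.6
Useful energy = 511.78 kWh

511.78


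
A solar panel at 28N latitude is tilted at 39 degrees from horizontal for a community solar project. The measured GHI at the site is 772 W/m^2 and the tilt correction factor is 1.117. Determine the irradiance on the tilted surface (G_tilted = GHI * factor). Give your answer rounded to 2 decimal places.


Identify the given values:
  GHI = 772 W/m^2, tilt correction factor = 1.117
Apply the formula G_tilted = GHI * factor:
  G_tilted = 772 * 1.117
  G_tilted = 862.32 W/m^2

862.32


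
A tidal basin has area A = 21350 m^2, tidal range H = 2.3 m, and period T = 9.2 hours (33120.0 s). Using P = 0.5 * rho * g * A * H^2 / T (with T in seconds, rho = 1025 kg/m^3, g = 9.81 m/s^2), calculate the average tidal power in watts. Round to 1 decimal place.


Convert period to seconds: T = 9.2 * 3600 = 33120.0 s
H^2 = 2.3^2 = 5.29
P = 0.5 * rho * g * A * H^2 / T
P = 0.5 * 1025 * 9.81 * 21350 * 5.29 / 33120.0
P = 17144.6 W

17144.6


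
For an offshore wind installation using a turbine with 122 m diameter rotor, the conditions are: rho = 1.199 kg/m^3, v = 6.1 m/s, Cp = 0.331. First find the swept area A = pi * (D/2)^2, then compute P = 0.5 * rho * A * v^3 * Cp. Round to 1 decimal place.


Step 1 -- Compute swept area:
  A = pi * (D/2)^2 = pi * (122/2)^2 = 11689.87 m^2
Step 2 -- Apply wind power equation:
  P = 0.5 * rho * A * v^3 * Cp
  v^3 = 6.1^3 = 226.981
  P = 0.5 * 1.199 * 11689.87 * 226.981 * 0.331
  P = 526521.6 W

526521.6


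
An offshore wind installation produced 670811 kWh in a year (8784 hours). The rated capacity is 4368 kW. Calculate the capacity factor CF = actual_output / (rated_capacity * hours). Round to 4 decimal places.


Capacity factor = actual output / maximum possible output
Maximum possible = rated * hours = 4368 * 8784 = 38368512 kWh
CF = 670811 / 38368512
CF = 0.0175

0.0175


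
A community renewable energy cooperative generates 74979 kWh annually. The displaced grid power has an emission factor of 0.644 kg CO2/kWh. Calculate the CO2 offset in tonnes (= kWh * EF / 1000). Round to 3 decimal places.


CO2 offset in kg = generation * emission_factor
CO2 offset = 74979 * 0.644 = 48286.48 kg
Convert to tonnes:
  CO2 offset = 48286.48 / 1000 = 48.286 tonnes

48.286


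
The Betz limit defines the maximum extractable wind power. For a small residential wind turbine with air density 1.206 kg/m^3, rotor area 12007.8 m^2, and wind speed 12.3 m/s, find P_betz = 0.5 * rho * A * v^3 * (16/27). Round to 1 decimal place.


The Betz coefficient Cp_max = 16/27 = 0.5926
v^3 = 12.3^3 = 1860.867
P_betz = 0.5 * rho * A * v^3 * Cp_max
P_betz = 0.5 * 1.206 * 12007.8 * 1860.867 * 0.5926
P_betz = 7984584.3 W

7984584.3


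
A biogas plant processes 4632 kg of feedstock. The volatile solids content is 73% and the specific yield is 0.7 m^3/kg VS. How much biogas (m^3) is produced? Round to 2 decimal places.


Compute volatile solids:
  VS = mass * VS_fraction = 4632 * 0.73 = 3381.36 kg
Calculate biogas volume:
  Biogas = VS * specific_yield = 3381.36 * 0.7
  Biogas = 2366.95 m^3

2366.95


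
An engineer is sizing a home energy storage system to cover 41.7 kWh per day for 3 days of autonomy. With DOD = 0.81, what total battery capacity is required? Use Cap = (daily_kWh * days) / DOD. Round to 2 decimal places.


Total energy needed = daily * days = 41.7 * 3 = 125.1 kWh
Account for depth of discharge:
  Cap = total_energy / DOD = 125.1 / 0.81
  Cap = 154.44 kWh

154.44


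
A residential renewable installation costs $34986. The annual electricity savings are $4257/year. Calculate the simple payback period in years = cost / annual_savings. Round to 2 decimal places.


Simple payback period = initial cost / annual savings
Payback = 34986 / 4257
Payback = 8.22 years

8.22


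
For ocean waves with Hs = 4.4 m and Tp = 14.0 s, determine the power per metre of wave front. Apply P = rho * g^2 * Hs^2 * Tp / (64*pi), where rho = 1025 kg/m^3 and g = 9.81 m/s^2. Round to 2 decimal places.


Apply wave power formula:
  g^2 = 9.81^2 = 96.2361
  Hs^2 = 4.4^2 = 19.36
  Numerator = rho * g^2 * Hs^2 * Tp = 1025 * 96.2361 * 19.36 * 14.0 = 26735928.36
  Denominator = 64 * pi = 201.0619
  P = 26735928.36 / 201.0619 = 132973.60 W/m

132973.60


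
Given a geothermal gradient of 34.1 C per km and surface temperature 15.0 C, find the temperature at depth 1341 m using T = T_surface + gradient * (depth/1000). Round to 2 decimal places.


Convert depth to km: 1341 / 1000 = 1.341 km
Temperature increase = gradient * depth_km = 34.1 * 1.341 = 45.73 C
Temperature at depth = T_surface + delta_T = 15.0 + 45.73
T = 60.73 C

60.73


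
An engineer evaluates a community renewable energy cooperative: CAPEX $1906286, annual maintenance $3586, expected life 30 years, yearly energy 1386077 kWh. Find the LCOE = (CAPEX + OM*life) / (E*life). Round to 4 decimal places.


Total cost = CAPEX + OM * lifetime = 1906286 + 3586 * 30 = 1906286 + 107580 = 2013866
Total generation = annual * lifetime = 1386077 * 30 = 41582310 kWh
LCOE = 2013866 / 41582310
LCOE = 0.0484 $/kWh

0.0484


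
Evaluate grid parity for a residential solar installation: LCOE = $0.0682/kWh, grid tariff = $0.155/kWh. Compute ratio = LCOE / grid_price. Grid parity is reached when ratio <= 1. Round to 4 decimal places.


Compare LCOE to grid price:
  LCOE = $0.0682/kWh, Grid price = $0.155/kWh
  Ratio = LCOE / grid_price = 0.0682 / 0.155 = 0.4400
  Grid parity achieved (ratio <= 1)? yes

0.4400


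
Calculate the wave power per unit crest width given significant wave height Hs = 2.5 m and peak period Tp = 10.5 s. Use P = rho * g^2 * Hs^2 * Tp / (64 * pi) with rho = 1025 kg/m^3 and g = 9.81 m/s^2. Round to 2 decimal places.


Apply wave power formula:
  g^2 = 9.81^2 = 96.2361
  Hs^2 = 2.5^2 = 6.25
  Numerator = rho * g^2 * Hs^2 * Tp = 1025 * 96.2361 * 6.25 * 10.5 = 6473381.41
  Denominator = 64 * pi = 201.0619
  P = 6473381.41 / 201.0619 = 32195.96 W/m

32195.96


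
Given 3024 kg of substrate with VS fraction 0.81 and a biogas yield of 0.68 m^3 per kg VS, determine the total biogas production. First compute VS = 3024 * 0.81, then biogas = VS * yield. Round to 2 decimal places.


Compute volatile solids:
  VS = mass * VS_fraction = 3024 * 0.81 = 2449.44 kg
Calculate biogas volume:
  Biogas = VS * specific_yield = 2449.44 * 0.68
  Biogas = 1665.62 m^3

1665.62


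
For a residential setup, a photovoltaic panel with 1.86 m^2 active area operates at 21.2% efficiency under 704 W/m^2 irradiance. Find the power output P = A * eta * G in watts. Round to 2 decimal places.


Use the solar power formula P = A * eta * G.
Given: A = 1.86 m^2, eta = 0.212, G = 704 W/m^2
P = 1.86 * 0.212 * 704
P = 277.60 W

277.60


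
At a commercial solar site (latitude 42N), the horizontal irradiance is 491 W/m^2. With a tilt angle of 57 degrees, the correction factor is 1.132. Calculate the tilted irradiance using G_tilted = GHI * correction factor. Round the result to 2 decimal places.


Identify the given values:
  GHI = 491 W/m^2, tilt correction factor = 1.132
Apply the formula G_tilted = GHI * factor:
  G_tilted = 491 * 1.132
  G_tilted = 555.81 W/m^2

555.81


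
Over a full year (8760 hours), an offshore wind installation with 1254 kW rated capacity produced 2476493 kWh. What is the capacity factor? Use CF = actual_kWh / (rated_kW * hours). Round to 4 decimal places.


Capacity factor = actual output / maximum possible output
Maximum possible = rated * hours = 1254 * 8760 = 10985040 kWh
CF = 2476493 / 10985040
CF = 0.2254

0.2254


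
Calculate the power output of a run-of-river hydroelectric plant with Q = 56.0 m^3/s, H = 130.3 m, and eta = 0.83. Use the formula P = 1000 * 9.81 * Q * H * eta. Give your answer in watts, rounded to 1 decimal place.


Apply the hydropower formula P = rho * g * Q * H * eta
rho * g = 1000 * 9.81 = 9810.0
P = 9810.0 * 56.0 * 130.3 * 0.83
P = 59412734.6 W

59412734.6


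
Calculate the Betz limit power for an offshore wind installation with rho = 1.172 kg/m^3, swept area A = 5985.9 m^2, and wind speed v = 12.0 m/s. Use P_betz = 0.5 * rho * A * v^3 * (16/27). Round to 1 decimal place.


The Betz coefficient Cp_max = 16/27 = 0.5926
v^3 = 12.0^3 = 1728.0
P_betz = 0.5 * rho * A * v^3 * Cp_max
P_betz = 0.5 * 1.172 * 5985.9 * 1728.0 * 0.5926
P_betz = 3591923.1 W

3591923.1


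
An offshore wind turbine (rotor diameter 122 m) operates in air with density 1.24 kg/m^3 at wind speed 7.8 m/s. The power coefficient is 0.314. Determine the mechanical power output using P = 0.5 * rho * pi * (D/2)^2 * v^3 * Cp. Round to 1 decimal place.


Step 1 -- Compute swept area:
  A = pi * (D/2)^2 = pi * (122/2)^2 = 11689.87 m^2
Step 2 -- Apply wind power equation:
  P = 0.5 * rho * A * v^3 * Cp
  v^3 = 7.8^3 = 474.552
  P = 0.5 * 1.24 * 11689.87 * 474.552 * 0.314
  P = 1079977.5 W

1079977.5


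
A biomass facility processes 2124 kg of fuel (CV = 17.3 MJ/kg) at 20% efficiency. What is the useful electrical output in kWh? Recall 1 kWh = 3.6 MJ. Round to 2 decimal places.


Total energy = mass * CV = 2124 * 17.3 = 36745.2 MJ
Useful energy = total * eta = 36745.2 * 0.2 = 7349.04 MJ
Convert to kWh: 7349.04 / 3.6
Useful energy = 2041.40 kWh

2041.40


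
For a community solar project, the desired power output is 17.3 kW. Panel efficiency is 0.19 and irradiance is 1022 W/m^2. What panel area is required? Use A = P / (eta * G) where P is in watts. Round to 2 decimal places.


Convert target power to watts: P = 17.3 * 1000 = 17300.0 W
Compute denominator: eta * G = 0.19 * 1022 = 194.18
Required area A = P / (eta * G) = 17300.0 / 194.18
A = 89.09 m^2

89.09


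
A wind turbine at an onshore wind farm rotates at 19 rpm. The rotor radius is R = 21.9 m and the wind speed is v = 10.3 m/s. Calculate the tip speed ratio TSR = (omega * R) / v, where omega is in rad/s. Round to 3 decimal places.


Convert rotational speed to rad/s:
  omega = 19 * 2 * pi / 60 = 1.9897 rad/s
Compute tip speed:
  v_tip = omega * R = 1.9897 * 21.9 = 43.574 m/s
Tip speed ratio:
  TSR = v_tip / v_wind = 43.574 / 10.3 = 4.230

4.230


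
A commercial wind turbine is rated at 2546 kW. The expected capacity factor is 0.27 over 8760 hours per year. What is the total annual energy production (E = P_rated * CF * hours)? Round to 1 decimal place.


Annual energy = rated_kW * capacity_factor * hours_per_year
Given: P_rated = 2546 kW, CF = 0.27, hours = 8760
E = 2546 * 0.27 * 8760
E = 6021799.2 kWh

6021799.2


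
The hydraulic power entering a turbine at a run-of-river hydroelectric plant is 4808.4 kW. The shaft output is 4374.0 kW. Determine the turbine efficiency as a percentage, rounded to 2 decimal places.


Turbine efficiency = (output power / input power) * 100
eta = (4374.0 / 4808.4) * 100
eta = 90.97%

90.97


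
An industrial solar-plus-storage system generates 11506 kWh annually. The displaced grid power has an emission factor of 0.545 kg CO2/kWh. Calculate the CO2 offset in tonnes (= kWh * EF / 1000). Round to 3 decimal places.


CO2 offset in kg = generation * emission_factor
CO2 offset = 11506 * 0.545 = 6270.77 kg
Convert to tonnes:
  CO2 offset = 6270.77 / 1000 = 6.271 tonnes

6.271


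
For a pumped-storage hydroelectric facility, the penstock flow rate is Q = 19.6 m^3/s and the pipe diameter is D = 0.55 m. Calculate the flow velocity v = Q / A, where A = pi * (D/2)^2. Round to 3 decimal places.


Compute pipe cross-sectional area:
  A = pi * (D/2)^2 = pi * (0.55/2)^2 = 0.2376 m^2
Calculate velocity:
  v = Q / A = 19.6 / 0.2376
  v = 82.498 m/s

82.498


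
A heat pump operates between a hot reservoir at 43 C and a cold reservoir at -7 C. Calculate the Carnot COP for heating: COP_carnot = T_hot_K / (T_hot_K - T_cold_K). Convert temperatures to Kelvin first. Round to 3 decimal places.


Convert to Kelvin:
  T_hot = 43 + 273.15 = 316.15 K
  T_cold = -7 + 273.15 = 266.15 K
Apply Carnot COP formula:
  COP = T_hot_K / (T_hot_K - T_cold_K) = 316.15 / 50.0
  COP = 6.323

6.323


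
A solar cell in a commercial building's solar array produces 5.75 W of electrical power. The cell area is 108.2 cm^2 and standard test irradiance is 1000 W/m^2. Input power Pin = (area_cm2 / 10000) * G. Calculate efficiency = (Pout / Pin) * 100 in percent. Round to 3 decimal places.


First compute the input power:
  Pin = area_cm2 / 10000 * G = 108.2 / 10000 * 1000 = 10.82 W
Then compute efficiency:
  Efficiency = (Pout / Pin) * 100 = (5.75 / 10.82) * 100
  Efficiency = 53.142%

53.142


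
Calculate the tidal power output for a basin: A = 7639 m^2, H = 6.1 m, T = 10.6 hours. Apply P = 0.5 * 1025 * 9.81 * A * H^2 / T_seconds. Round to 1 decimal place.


Convert period to seconds: T = 10.6 * 3600 = 38160.0 s
H^2 = 6.1^2 = 37.21
P = 0.5 * rho * g * A * H^2 / T
P = 0.5 * 1025 * 9.81 * 7639 * 37.21 / 38160.0
P = 37449.9 W

37449.9


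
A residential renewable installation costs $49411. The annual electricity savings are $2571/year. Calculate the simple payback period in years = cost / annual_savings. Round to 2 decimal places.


Simple payback period = initial cost / annual savings
Payback = 49411 / 2571
Payback = 19.22 years

19.22


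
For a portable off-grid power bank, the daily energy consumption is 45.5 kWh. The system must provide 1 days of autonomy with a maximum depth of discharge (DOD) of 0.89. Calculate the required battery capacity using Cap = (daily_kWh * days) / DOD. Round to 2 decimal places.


Total energy needed = daily * days = 45.5 * 1 = 45.5 kWh
Account for depth of discharge:
  Cap = total_energy / DOD = 45.5 / 0.89
  Cap = 51.12 kWh

51.12


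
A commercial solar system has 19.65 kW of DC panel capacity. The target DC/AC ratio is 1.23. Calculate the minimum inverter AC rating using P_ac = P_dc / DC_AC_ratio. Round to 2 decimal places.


The inverter AC capacity is determined by the DC/AC ratio.
Given: P_dc = 19.65 kW, DC/AC ratio = 1.23
P_ac = P_dc / ratio = 19.65 / 1.23
P_ac = 15.98 kW

15.98
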